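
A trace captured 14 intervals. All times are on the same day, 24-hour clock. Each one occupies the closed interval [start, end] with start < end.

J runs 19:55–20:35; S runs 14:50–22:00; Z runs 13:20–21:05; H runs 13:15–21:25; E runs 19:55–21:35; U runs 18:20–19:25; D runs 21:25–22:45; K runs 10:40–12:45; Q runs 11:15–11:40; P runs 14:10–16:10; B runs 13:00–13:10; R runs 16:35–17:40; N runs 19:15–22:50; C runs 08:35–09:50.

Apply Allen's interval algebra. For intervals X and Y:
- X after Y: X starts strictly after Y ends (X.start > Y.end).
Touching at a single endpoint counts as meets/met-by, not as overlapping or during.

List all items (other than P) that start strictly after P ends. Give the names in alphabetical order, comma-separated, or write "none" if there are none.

D, E, J, N, R, U

Target P = [14:10, 16:10].
B [13:00, 13:10] → before → no.
C [08:35, 09:50] → before → no.
D [21:25, 22:45] → after → yes.
E [19:55, 21:35] → after → yes.
H [13:15, 21:25] → contains → no.
J [19:55, 20:35] → after → yes.
K [10:40, 12:45] → before → no.
N [19:15, 22:50] → after → yes.
Q [11:15, 11:40] → before → no.
R [16:35, 17:40] → after → yes.
S [14:50, 22:00] → overlapped-by → no.
U [18:20, 19:25] → after → yes.
Z [13:20, 21:05] → contains → no.
Result: D, E, J, N, R, U.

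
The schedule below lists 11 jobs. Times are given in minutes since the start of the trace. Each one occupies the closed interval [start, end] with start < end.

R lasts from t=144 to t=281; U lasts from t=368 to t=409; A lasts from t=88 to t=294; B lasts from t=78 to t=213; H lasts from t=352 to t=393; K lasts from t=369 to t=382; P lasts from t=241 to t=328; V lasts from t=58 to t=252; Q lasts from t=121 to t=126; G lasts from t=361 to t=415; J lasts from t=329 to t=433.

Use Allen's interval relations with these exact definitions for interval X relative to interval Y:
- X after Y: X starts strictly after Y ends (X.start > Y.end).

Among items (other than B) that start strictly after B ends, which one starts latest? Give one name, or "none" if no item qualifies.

K

Target B = [t=78, t=213].
A [t=88, t=294] → overlapped-by → excluded.
G [t=361, t=415] → after → candidate.
H [t=352, t=393] → after → candidate.
J [t=329, t=433] → after → candidate.
K [t=369, t=382] → after → candidate.
P [t=241, t=328] → after → candidate.
Q [t=121, t=126] → during → excluded.
R [t=144, t=281] → overlapped-by → excluded.
U [t=368, t=409] → after → candidate.
V [t=58, t=252] → contains → excluded.
Among candidates, latest start is t=369 → K.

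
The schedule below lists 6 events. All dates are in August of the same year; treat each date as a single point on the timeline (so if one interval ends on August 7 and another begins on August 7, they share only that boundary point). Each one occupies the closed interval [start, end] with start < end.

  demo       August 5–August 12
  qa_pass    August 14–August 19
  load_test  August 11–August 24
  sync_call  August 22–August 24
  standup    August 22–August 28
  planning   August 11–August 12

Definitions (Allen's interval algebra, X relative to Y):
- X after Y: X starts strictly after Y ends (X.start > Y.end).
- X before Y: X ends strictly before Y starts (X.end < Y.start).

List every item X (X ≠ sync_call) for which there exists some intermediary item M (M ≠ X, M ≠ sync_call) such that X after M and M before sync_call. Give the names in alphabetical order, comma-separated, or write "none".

qa_pass, standup

Target sync_call = [August 22, August 24].
Intermediaries M with M before sync_call: demo, planning, qa_pass.
Via demo — items with X after demo: qa_pass, standup.
Via planning — items with X after planning: qa_pass, standup.
Via qa_pass — items with X after qa_pass: standup.
Union: qa_pass, standup.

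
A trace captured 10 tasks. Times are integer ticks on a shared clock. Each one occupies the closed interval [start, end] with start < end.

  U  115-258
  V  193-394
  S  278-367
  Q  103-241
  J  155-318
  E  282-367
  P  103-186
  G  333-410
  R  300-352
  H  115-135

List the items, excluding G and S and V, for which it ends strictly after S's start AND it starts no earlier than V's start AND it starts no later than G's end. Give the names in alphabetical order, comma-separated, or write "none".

E, R

Conditions: its end is strictly after S's start (X.end > 278) AND its start is no earlier than V's start (X.start >= 193) AND its start is no later than G's end (X.start <= 410).
E: end 367 > 278? ✓; start 282 >= 193? ✓; start 282 <= 410? ✓ → yes.
H: end 135 > 278? ✗; start 115 >= 193? ✗; start 115 <= 410? ✓ → no.
J: end 318 > 278? ✓; start 155 >= 193? ✗; start 155 <= 410? ✓ → no.
P: end 186 > 278? ✗; start 103 >= 193? ✗; start 103 <= 410? ✓ → no.
Q: end 241 > 278? ✗; start 103 >= 193? ✗; start 103 <= 410? ✓ → no.
R: end 352 > 278? ✓; start 300 >= 193? ✓; start 300 <= 410? ✓ → yes.
U: end 258 > 278? ✗; start 115 >= 193? ✗; start 115 <= 410? ✓ → no.
Result: E, R.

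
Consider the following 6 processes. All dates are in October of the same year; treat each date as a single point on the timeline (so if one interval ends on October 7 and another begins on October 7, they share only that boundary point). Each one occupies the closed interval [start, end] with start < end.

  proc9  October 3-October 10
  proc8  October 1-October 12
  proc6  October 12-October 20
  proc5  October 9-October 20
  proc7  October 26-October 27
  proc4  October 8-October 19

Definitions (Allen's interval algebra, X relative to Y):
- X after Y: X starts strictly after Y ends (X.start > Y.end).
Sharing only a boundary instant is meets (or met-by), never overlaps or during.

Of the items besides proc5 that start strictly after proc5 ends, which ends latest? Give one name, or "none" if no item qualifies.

Target proc5 = [October 9, October 20].
proc4 [October 8, October 19] → overlaps → excluded.
proc6 [October 12, October 20] → finishes → excluded.
proc7 [October 26, October 27] → after → candidate.
proc8 [October 1, October 12] → overlaps → excluded.
proc9 [October 3, October 10] → overlaps → excluded.
Among candidates, latest end is October 27 → proc7.

proc7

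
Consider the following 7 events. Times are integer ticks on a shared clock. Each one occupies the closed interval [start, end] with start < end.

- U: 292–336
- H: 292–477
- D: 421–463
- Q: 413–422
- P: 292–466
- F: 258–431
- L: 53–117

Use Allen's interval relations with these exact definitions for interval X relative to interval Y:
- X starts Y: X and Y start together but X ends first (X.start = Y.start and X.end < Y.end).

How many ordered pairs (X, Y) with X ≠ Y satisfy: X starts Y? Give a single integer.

Checking all 42 ordered pairs for relation 'starts'; matching pairs in alphabetical order:
(P, H): P starts H ✓
(U, H): U starts H ✓
(U, P): U starts P ✓
Count: 3.

3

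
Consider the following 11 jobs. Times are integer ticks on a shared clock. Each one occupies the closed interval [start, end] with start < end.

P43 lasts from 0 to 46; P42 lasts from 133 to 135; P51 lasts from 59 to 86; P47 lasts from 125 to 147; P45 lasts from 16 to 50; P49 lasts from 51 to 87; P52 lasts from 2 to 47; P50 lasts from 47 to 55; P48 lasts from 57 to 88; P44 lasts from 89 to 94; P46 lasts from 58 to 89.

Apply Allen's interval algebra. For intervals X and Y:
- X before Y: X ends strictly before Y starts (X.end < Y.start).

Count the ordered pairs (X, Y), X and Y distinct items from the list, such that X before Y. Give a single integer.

41

Checking all 110 ordered pairs for relation 'before'; matching pairs in alphabetical order:
(P43, P42): P43 before P42 ✓
(P43, P44): P43 before P44 ✓
(P43, P46): P43 before P46 ✓
(P43, P47): P43 before P47 ✓
(P43, P48): P43 before P48 ✓
(P43, P49): P43 before P49 ✓
(P43, P50): P43 before P50 ✓
(P43, P51): P43 before P51 ✓
(P44, P42): P44 before P42 ✓
(P44, P47): P44 before P47 ✓
(P45, P42): P45 before P42 ✓
(P45, P44): P45 before P44 ✓
(P45, P46): P45 before P46 ✓
(P45, P47): P45 before P47 ✓
(P45, P48): P45 before P48 ✓
(P45, P49): P45 before P49 ✓
(P45, P51): P45 before P51 ✓
(P46, P42): P46 before P42 ✓
(P46, P47): P46 before P47 ✓
(P48, P42): P48 before P42 ✓
(P48, P44): P48 before P44 ✓
(P48, P47): P48 before P47 ✓
(P49, P42): P49 before P42 ✓
(P49, P44): P49 before P44 ✓
... plus 17 further pairs not listed.
Count: 41.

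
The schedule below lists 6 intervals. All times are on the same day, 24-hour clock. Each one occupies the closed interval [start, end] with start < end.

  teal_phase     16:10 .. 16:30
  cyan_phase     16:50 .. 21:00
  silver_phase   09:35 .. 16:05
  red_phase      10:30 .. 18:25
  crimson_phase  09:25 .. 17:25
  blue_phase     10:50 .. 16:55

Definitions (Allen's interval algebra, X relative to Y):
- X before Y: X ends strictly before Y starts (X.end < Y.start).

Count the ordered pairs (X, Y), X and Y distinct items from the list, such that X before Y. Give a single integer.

3

Checking all 30 ordered pairs for relation 'before'; matching pairs in alphabetical order:
(silver_phase, cyan_phase): silver_phase before cyan_phase ✓
(silver_phase, teal_phase): silver_phase before teal_phase ✓
(teal_phase, cyan_phase): teal_phase before cyan_phase ✓
Count: 3.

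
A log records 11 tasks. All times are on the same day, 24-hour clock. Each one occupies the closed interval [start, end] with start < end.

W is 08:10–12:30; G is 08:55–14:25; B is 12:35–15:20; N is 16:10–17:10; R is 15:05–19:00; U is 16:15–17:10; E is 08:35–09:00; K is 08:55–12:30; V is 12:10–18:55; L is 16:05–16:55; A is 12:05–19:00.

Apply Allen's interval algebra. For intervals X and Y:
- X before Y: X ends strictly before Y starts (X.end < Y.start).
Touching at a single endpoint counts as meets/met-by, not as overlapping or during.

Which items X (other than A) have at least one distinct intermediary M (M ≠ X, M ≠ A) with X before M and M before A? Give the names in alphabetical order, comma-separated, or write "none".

Target A = [12:05, 19:00].
Intermediaries M with M before A: E.
Via E — items with X before E: none.
Union: none.

none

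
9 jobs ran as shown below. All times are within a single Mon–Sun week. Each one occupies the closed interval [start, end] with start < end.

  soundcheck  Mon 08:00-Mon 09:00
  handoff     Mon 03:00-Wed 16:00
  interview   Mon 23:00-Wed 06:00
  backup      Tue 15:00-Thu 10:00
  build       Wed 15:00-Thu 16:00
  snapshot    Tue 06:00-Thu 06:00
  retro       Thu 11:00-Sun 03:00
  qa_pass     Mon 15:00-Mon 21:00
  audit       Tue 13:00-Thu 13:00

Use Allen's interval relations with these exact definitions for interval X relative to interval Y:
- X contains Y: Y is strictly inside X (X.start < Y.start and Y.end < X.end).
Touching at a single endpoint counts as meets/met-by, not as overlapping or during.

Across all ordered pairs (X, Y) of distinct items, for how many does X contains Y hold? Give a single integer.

Checking all 72 ordered pairs for relation 'contains'; matching pairs in alphabetical order:
(audit, backup): audit contains backup ✓
(handoff, interview): handoff contains interview ✓
(handoff, qa_pass): handoff contains qa_pass ✓
(handoff, soundcheck): handoff contains soundcheck ✓
Count: 4.

4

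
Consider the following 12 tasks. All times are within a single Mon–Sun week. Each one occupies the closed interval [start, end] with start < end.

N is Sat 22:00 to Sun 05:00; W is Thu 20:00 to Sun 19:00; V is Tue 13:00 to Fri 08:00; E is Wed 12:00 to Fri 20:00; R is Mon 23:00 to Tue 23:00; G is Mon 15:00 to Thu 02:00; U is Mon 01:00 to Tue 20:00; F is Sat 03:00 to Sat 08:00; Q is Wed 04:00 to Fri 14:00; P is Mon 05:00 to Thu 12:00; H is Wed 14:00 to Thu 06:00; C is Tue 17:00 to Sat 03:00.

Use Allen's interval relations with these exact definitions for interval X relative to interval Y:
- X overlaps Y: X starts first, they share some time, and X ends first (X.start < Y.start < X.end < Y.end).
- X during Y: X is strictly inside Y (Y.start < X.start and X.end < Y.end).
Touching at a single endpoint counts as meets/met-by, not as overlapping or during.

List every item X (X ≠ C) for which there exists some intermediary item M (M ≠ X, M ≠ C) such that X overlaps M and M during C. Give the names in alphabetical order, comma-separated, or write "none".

G, P, Q, V

Target C = [Tue 17:00, Sat 03:00].
Intermediaries M with M during C: E, H, Q.
Via E — items with X overlaps E: G, P, Q, V.
Via H — items with X overlaps H: G.
Via Q — items with X overlaps Q: G, P, V.
Union: G, P, Q, V.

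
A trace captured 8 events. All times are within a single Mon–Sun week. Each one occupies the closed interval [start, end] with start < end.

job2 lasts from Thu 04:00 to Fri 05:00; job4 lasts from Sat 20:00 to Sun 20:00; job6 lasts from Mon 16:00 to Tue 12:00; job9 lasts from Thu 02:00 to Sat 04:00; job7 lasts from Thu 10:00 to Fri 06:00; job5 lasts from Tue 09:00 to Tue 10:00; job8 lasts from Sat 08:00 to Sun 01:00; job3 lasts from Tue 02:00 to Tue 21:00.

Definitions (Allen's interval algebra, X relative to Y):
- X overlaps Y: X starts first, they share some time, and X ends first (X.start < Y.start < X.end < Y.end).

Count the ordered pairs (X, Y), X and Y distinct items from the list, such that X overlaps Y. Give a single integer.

3

Checking all 56 ordered pairs for relation 'overlaps'; matching pairs in alphabetical order:
(job2, job7): job2 overlaps job7 ✓
(job6, job3): job6 overlaps job3 ✓
(job8, job4): job8 overlaps job4 ✓
Count: 3.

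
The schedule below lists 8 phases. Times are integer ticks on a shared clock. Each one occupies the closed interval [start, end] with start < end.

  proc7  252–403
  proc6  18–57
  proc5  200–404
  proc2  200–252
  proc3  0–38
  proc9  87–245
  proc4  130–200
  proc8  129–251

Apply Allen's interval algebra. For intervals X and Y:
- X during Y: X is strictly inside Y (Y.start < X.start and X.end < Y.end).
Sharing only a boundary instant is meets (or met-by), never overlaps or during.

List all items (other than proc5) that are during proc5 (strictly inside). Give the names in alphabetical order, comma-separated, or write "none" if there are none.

Target proc5 = [200, 404].
proc2 [200, 252] → starts → no.
proc3 [0, 38] → before → no.
proc4 [130, 200] → meets → no.
proc6 [18, 57] → before → no.
proc7 [252, 403] → during → yes.
proc8 [129, 251] → overlaps → no.
proc9 [87, 245] → overlaps → no.
Result: proc7.

proc7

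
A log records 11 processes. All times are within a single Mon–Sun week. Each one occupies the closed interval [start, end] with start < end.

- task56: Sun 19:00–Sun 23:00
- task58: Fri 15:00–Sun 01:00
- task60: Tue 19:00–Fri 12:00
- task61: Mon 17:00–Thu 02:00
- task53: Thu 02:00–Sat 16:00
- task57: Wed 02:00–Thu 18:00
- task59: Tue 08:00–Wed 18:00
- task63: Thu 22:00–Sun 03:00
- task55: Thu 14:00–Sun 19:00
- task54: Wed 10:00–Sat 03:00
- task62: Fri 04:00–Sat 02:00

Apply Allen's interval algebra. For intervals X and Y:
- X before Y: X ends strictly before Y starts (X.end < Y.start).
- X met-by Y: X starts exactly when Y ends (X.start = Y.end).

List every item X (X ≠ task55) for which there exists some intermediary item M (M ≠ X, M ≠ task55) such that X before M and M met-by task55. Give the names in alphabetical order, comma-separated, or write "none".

task53, task54, task57, task58, task59, task60, task61, task62, task63

Target task55 = [Thu 14:00, Sun 19:00].
Intermediaries M with M met-by task55: task56.
Via task56 — items with X before task56: task53, task54, task57, task58, task59, task60, task61, task62, task63.
Union: task53, task54, task57, task58, task59, task60, task61, task62, task63.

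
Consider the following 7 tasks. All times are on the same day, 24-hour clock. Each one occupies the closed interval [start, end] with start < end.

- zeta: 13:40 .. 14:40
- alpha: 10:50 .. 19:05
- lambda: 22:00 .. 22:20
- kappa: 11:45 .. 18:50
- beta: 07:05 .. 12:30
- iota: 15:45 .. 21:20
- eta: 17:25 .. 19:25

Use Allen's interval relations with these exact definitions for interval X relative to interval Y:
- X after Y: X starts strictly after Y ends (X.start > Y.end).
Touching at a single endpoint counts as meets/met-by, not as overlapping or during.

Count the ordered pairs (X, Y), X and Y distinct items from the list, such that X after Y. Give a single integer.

Checking all 42 ordered pairs for relation 'after'; matching pairs in alphabetical order:
(eta, beta): eta after beta ✓
(eta, zeta): eta after zeta ✓
(iota, beta): iota after beta ✓
(iota, zeta): iota after zeta ✓
(lambda, alpha): lambda after alpha ✓
(lambda, beta): lambda after beta ✓
(lambda, eta): lambda after eta ✓
(lambda, iota): lambda after iota ✓
(lambda, kappa): lambda after kappa ✓
(lambda, zeta): lambda after zeta ✓
(zeta, beta): zeta after beta ✓
Count: 11.

11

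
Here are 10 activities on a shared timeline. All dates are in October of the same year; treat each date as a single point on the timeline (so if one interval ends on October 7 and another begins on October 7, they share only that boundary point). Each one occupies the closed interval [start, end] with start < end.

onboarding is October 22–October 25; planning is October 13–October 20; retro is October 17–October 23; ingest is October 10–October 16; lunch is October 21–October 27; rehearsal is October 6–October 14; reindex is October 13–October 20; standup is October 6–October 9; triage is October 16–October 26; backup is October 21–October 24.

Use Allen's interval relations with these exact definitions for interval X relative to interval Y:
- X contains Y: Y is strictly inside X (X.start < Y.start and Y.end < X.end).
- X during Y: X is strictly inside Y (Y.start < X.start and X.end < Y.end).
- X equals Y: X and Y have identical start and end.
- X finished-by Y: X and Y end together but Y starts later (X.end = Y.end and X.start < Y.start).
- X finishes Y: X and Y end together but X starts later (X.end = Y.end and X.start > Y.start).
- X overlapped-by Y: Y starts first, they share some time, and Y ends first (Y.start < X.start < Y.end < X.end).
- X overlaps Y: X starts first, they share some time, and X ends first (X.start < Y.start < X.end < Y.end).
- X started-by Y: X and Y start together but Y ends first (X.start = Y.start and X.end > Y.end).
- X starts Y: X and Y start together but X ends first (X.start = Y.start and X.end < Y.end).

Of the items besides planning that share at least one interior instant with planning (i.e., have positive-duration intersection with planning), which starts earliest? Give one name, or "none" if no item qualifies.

rehearsal

Target planning = [October 13, October 20].
backup [October 21, October 24] → after → excluded.
ingest [October 10, October 16] → overlaps → candidate.
lunch [October 21, October 27] → after → excluded.
onboarding [October 22, October 25] → after → excluded.
rehearsal [October 6, October 14] → overlaps → candidate.
reindex [October 13, October 20] → equals → candidate.
retro [October 17, October 23] → overlapped-by → candidate.
standup [October 6, October 9] → before → excluded.
triage [October 16, October 26] → overlapped-by → candidate.
Among candidates, earliest start is October 6 → rehearsal.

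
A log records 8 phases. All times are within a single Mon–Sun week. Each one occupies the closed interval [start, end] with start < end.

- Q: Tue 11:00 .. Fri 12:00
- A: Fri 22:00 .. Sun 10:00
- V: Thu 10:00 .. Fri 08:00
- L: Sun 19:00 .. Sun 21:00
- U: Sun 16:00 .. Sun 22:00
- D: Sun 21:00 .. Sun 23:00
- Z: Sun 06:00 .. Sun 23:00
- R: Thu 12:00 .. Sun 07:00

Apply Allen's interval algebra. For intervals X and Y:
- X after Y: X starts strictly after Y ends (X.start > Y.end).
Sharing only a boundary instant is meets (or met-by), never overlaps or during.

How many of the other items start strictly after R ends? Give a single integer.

3

Target R = [Thu 12:00, Sun 07:00].
A [Fri 22:00, Sun 10:00] → overlapped-by → no.
D [Sun 21:00, Sun 23:00] → after → counts.
L [Sun 19:00, Sun 21:00] → after → counts.
Q [Tue 11:00, Fri 12:00] → overlaps → no.
U [Sun 16:00, Sun 22:00] → after → counts.
V [Thu 10:00, Fri 08:00] → overlaps → no.
Z [Sun 06:00, Sun 23:00] → overlapped-by → no.
Total: 3.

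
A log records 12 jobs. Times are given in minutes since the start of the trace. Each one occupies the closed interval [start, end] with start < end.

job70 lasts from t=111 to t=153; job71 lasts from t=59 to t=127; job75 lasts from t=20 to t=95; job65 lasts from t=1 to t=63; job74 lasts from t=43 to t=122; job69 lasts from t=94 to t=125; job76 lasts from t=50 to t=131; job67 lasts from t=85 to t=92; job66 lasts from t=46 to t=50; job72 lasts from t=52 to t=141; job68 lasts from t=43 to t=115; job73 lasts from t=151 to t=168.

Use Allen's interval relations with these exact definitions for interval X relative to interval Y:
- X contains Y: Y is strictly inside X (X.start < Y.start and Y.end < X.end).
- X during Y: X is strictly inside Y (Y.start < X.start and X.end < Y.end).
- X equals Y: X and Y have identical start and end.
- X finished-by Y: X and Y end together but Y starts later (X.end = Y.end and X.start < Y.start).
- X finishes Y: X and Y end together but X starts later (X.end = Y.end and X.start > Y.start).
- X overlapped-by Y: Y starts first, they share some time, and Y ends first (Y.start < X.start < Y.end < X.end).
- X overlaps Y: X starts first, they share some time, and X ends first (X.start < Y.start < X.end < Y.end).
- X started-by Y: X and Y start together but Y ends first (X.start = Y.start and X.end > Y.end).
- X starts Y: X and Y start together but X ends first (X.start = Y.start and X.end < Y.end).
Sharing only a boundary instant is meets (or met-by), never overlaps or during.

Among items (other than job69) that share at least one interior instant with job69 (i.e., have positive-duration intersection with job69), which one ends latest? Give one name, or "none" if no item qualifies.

Target job69 = [t=94, t=125].
job65 [t=1, t=63] → before → excluded.
job66 [t=46, t=50] → before → excluded.
job67 [t=85, t=92] → before → excluded.
job68 [t=43, t=115] → overlaps → candidate.
job70 [t=111, t=153] → overlapped-by → candidate.
job71 [t=59, t=127] → contains → candidate.
job72 [t=52, t=141] → contains → candidate.
job73 [t=151, t=168] → after → excluded.
job74 [t=43, t=122] → overlaps → candidate.
job75 [t=20, t=95] → overlaps → candidate.
job76 [t=50, t=131] → contains → candidate.
Among candidates, latest end is t=153 → job70.

job70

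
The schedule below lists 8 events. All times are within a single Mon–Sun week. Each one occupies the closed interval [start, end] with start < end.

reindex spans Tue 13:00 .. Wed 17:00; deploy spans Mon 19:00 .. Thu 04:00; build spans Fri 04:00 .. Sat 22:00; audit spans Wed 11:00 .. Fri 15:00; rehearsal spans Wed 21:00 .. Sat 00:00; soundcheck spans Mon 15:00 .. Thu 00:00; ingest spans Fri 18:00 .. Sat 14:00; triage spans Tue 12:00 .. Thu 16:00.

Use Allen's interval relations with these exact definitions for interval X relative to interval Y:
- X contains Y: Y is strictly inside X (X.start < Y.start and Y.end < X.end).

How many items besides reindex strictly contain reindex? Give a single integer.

3

Target reindex = [Tue 13:00, Wed 17:00].
audit [Wed 11:00, Fri 15:00] → overlapped-by → no.
build [Fri 04:00, Sat 22:00] → after → no.
deploy [Mon 19:00, Thu 04:00] → contains → counts.
ingest [Fri 18:00, Sat 14:00] → after → no.
rehearsal [Wed 21:00, Sat 00:00] → after → no.
soundcheck [Mon 15:00, Thu 00:00] → contains → counts.
triage [Tue 12:00, Thu 16:00] → contains → counts.
Total: 3.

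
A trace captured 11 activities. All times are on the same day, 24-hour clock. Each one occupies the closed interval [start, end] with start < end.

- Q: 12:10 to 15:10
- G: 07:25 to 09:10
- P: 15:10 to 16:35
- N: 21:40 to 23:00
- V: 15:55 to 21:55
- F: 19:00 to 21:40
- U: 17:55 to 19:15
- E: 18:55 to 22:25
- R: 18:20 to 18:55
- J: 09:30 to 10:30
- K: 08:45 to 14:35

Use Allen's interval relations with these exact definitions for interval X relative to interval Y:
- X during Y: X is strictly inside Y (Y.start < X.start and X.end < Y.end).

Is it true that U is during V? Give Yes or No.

U = [17:55, 19:15], V = [15:55, 21:55].
Actual relation of U to V: during.
Asked whether 'during' holds → Yes.

Yes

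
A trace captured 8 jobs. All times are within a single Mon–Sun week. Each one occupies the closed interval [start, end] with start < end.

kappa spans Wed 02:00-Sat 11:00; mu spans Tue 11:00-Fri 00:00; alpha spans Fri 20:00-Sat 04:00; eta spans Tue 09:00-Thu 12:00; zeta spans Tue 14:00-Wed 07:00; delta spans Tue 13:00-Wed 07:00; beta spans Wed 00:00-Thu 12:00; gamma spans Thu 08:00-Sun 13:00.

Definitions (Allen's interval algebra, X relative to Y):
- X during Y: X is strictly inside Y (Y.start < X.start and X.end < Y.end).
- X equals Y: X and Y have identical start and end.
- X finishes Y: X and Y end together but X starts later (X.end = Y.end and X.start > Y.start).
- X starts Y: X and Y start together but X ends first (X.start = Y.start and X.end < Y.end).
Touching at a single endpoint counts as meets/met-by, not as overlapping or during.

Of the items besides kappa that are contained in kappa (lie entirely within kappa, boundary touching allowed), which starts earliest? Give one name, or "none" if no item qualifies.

Target kappa = [Wed 02:00, Sat 11:00].
alpha [Fri 20:00, Sat 04:00] → during → candidate.
beta [Wed 00:00, Thu 12:00] → overlaps → excluded.
delta [Tue 13:00, Wed 07:00] → overlaps → excluded.
eta [Tue 09:00, Thu 12:00] → overlaps → excluded.
gamma [Thu 08:00, Sun 13:00] → overlapped-by → excluded.
mu [Tue 11:00, Fri 00:00] → overlaps → excluded.
zeta [Tue 14:00, Wed 07:00] → overlaps → excluded.
Among candidates, earliest start is Fri 20:00 → alpha.

alpha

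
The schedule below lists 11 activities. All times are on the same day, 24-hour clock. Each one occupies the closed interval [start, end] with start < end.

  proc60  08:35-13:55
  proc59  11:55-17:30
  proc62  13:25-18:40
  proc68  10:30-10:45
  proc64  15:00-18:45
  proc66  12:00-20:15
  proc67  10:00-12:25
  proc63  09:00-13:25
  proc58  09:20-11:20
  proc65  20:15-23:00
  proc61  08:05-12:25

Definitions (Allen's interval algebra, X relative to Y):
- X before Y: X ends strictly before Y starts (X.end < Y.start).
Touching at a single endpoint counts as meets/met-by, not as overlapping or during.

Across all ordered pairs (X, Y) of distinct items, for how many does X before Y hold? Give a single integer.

23

Checking all 110 ordered pairs for relation 'before'; matching pairs in alphabetical order:
(proc58, proc59): proc58 before proc59 ✓
(proc58, proc62): proc58 before proc62 ✓
(proc58, proc64): proc58 before proc64 ✓
(proc58, proc65): proc58 before proc65 ✓
(proc58, proc66): proc58 before proc66 ✓
(proc59, proc65): proc59 before proc65 ✓
(proc60, proc64): proc60 before proc64 ✓
(proc60, proc65): proc60 before proc65 ✓
(proc61, proc62): proc61 before proc62 ✓
(proc61, proc64): proc61 before proc64 ✓
(proc61, proc65): proc61 before proc65 ✓
(proc62, proc65): proc62 before proc65 ✓
(proc63, proc64): proc63 before proc64 ✓
(proc63, proc65): proc63 before proc65 ✓
(proc64, proc65): proc64 before proc65 ✓
(proc67, proc62): proc67 before proc62 ✓
(proc67, proc64): proc67 before proc64 ✓
(proc67, proc65): proc67 before proc65 ✓
(proc68, proc59): proc68 before proc59 ✓
(proc68, proc62): proc68 before proc62 ✓
(proc68, proc64): proc68 before proc64 ✓
(proc68, proc65): proc68 before proc65 ✓
(proc68, proc66): proc68 before proc66 ✓
Count: 23.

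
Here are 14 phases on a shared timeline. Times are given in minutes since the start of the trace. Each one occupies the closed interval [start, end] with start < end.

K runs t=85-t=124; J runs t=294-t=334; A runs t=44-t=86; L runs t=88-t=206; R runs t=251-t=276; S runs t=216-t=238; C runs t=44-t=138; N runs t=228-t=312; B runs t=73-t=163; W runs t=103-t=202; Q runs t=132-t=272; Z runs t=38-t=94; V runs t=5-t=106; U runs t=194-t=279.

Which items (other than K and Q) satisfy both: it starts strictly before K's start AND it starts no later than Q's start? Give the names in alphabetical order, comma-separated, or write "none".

A, B, C, V, Z

Conditions: its start is strictly before K's start (X.start < t=85) AND its start is no later than Q's start (X.start <= t=132).
A: start t=44 < t=85? ✓; start t=44 <= t=132? ✓ → yes.
B: start t=73 < t=85? ✓; start t=73 <= t=132? ✓ → yes.
C: start t=44 < t=85? ✓; start t=44 <= t=132? ✓ → yes.
J: start t=294 < t=85? ✗; start t=294 <= t=132? ✗ → no.
L: start t=88 < t=85? ✗; start t=88 <= t=132? ✓ → no.
N: start t=228 < t=85? ✗; start t=228 <= t=132? ✗ → no.
R: start t=251 < t=85? ✗; start t=251 <= t=132? ✗ → no.
S: start t=216 < t=85? ✗; start t=216 <= t=132? ✗ → no.
U: start t=194 < t=85? ✗; start t=194 <= t=132? ✗ → no.
V: start t=5 < t=85? ✓; start t=5 <= t=132? ✓ → yes.
W: start t=103 < t=85? ✗; start t=103 <= t=132? ✓ → no.
Z: start t=38 < t=85? ✓; start t=38 <= t=132? ✓ → yes.
Result: A, B, C, V, Z.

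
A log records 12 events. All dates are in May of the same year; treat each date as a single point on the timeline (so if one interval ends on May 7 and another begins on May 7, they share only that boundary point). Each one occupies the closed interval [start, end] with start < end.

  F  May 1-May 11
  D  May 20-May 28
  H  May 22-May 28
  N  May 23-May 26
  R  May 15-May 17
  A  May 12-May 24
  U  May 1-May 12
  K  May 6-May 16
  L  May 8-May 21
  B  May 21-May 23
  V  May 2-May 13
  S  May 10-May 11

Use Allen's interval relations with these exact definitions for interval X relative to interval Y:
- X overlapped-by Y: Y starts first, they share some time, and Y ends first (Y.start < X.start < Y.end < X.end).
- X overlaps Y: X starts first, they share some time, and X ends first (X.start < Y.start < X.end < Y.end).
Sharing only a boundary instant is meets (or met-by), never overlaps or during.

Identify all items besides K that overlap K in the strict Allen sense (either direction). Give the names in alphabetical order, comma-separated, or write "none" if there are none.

A, F, L, R, U, V

Target K = [May 6, May 16].
A [May 12, May 24] → overlapped-by → yes.
B [May 21, May 23] → after → no.
D [May 20, May 28] → after → no.
F [May 1, May 11] → overlaps → yes.
H [May 22, May 28] → after → no.
L [May 8, May 21] → overlapped-by → yes.
N [May 23, May 26] → after → no.
R [May 15, May 17] → overlapped-by → yes.
S [May 10, May 11] → during → no.
U [May 1, May 12] → overlaps → yes.
V [May 2, May 13] → overlaps → yes.
Result: A, F, L, R, U, V.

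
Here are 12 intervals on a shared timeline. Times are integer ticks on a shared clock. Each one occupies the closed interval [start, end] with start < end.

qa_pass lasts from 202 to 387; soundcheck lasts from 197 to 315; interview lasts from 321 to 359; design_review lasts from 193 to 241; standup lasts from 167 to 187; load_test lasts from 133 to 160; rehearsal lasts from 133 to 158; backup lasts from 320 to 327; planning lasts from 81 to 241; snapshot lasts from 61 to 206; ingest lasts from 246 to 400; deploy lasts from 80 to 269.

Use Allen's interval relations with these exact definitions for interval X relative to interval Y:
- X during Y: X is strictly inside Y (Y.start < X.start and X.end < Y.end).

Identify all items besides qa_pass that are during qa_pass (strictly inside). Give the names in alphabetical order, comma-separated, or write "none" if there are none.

backup, interview

Target qa_pass = [202, 387].
backup [320, 327] → during → yes.
deploy [80, 269] → overlaps → no.
design_review [193, 241] → overlaps → no.
ingest [246, 400] → overlapped-by → no.
interview [321, 359] → during → yes.
load_test [133, 160] → before → no.
planning [81, 241] → overlaps → no.
rehearsal [133, 158] → before → no.
snapshot [61, 206] → overlaps → no.
soundcheck [197, 315] → overlaps → no.
standup [167, 187] → before → no.
Result: backup, interview.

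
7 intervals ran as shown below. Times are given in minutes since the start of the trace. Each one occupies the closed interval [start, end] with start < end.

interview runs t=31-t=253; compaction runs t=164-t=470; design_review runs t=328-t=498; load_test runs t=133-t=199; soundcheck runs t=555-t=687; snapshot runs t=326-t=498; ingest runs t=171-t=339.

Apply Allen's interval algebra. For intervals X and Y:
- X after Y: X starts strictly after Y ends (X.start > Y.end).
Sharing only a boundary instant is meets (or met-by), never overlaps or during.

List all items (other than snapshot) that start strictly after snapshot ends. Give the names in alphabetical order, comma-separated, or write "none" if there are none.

Target snapshot = [t=326, t=498].
compaction [t=164, t=470] → overlaps → no.
design_review [t=328, t=498] → finishes → no.
ingest [t=171, t=339] → overlaps → no.
interview [t=31, t=253] → before → no.
load_test [t=133, t=199] → before → no.
soundcheck [t=555, t=687] → after → yes.
Result: soundcheck.

soundcheck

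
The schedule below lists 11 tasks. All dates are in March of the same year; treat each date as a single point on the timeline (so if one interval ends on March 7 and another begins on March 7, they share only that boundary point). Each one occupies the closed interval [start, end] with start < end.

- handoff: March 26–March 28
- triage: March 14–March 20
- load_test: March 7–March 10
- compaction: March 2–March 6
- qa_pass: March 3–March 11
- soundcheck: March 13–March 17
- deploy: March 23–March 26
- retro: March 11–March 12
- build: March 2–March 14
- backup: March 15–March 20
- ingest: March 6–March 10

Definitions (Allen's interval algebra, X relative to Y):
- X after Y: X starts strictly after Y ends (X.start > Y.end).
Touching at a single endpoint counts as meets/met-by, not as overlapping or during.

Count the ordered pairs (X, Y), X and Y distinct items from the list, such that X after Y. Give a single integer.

38

Checking all 110 ordered pairs for relation 'after'; matching pairs in alphabetical order:
(backup, build): backup after build ✓
(backup, compaction): backup after compaction ✓
(backup, ingest): backup after ingest ✓
(backup, load_test): backup after load_test ✓
(backup, qa_pass): backup after qa_pass ✓
(backup, retro): backup after retro ✓
(deploy, backup): deploy after backup ✓
(deploy, build): deploy after build ✓
(deploy, compaction): deploy after compaction ✓
(deploy, ingest): deploy after ingest ✓
(deploy, load_test): deploy after load_test ✓
(deploy, qa_pass): deploy after qa_pass ✓
(deploy, retro): deploy after retro ✓
(deploy, soundcheck): deploy after soundcheck ✓
(deploy, triage): deploy after triage ✓
(handoff, backup): handoff after backup ✓
(handoff, build): handoff after build ✓
(handoff, compaction): handoff after compaction ✓
(handoff, ingest): handoff after ingest ✓
(handoff, load_test): handoff after load_test ✓
(handoff, qa_pass): handoff after qa_pass ✓
(handoff, retro): handoff after retro ✓
(handoff, soundcheck): handoff after soundcheck ✓
(handoff, triage): handoff after triage ✓
... plus 14 further pairs not listed.
Count: 38.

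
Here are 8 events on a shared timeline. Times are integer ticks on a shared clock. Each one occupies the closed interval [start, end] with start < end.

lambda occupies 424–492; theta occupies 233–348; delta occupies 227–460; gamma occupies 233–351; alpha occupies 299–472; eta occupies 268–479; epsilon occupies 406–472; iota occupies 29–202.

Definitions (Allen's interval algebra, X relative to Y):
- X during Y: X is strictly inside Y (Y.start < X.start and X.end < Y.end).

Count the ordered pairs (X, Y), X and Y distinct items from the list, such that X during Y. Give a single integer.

4

Checking all 56 ordered pairs for relation 'during'; matching pairs in alphabetical order:
(alpha, eta): alpha during eta ✓
(epsilon, eta): epsilon during eta ✓
(gamma, delta): gamma during delta ✓
(theta, delta): theta during delta ✓
Count: 4.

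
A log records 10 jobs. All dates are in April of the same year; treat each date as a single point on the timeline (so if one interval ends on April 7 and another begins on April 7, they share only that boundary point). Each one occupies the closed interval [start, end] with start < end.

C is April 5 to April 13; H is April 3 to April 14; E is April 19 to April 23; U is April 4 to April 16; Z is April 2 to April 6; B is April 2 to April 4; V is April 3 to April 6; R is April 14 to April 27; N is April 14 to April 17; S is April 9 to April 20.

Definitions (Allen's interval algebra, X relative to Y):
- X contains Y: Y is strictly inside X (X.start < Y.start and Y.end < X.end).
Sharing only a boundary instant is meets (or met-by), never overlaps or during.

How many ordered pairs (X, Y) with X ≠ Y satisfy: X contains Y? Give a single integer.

Checking all 90 ordered pairs for relation 'contains'; matching pairs in alphabetical order:
(H, C): H contains C ✓
(R, E): R contains E ✓
(S, N): S contains N ✓
(U, C): U contains C ✓
Count: 4.

4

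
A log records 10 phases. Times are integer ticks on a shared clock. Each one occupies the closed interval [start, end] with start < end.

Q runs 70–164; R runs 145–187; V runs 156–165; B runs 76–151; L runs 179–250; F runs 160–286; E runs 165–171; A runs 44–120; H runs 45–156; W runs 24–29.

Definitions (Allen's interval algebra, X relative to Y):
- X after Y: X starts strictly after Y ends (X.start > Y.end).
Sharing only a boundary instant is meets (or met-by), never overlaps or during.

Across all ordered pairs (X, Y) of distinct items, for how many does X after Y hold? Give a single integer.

25

Checking all 90 ordered pairs for relation 'after'; matching pairs in alphabetical order:
(A, W): A after W ✓
(B, W): B after W ✓
(E, A): E after A ✓
(E, B): E after B ✓
(E, H): E after H ✓
(E, Q): E after Q ✓
(E, W): E after W ✓
(F, A): F after A ✓
(F, B): F after B ✓
(F, H): F after H ✓
(F, W): F after W ✓
(H, W): H after W ✓
(L, A): L after A ✓
(L, B): L after B ✓
(L, E): L after E ✓
(L, H): L after H ✓
(L, Q): L after Q ✓
(L, V): L after V ✓
(L, W): L after W ✓
(Q, W): Q after W ✓
(R, A): R after A ✓
(R, W): R after W ✓
(V, A): V after A ✓
(V, B): V after B ✓
... plus 1 further pairs not listed.
Count: 25.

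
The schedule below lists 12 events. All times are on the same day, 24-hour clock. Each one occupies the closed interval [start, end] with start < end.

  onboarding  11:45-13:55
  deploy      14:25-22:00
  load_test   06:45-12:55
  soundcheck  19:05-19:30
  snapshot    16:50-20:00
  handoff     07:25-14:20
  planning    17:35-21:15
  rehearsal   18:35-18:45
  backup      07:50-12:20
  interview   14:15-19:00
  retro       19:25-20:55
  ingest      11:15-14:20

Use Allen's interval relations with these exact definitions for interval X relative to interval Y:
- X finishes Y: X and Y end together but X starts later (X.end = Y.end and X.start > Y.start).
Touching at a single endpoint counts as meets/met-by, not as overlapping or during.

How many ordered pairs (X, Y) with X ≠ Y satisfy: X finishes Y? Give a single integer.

Checking all 132 ordered pairs for relation 'finishes'; matching pairs in alphabetical order:
(ingest, handoff): ingest finishes handoff ✓
Count: 1.

1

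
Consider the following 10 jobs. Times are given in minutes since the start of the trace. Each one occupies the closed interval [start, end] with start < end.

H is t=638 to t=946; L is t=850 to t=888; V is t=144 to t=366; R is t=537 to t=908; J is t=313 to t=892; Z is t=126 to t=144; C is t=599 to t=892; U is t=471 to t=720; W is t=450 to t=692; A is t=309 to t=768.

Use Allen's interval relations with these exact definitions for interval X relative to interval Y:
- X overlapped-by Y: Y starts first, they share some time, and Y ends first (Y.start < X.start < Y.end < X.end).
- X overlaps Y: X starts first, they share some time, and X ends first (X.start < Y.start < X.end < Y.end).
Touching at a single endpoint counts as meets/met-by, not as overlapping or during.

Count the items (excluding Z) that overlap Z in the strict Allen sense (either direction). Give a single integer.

0

Target Z = [t=126, t=144].
A [t=309, t=768] → after → no.
C [t=599, t=892] → after → no.
H [t=638, t=946] → after → no.
J [t=313, t=892] → after → no.
L [t=850, t=888] → after → no.
R [t=537, t=908] → after → no.
U [t=471, t=720] → after → no.
V [t=144, t=366] → met-by → no.
W [t=450, t=692] → after → no.
Total: 0.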